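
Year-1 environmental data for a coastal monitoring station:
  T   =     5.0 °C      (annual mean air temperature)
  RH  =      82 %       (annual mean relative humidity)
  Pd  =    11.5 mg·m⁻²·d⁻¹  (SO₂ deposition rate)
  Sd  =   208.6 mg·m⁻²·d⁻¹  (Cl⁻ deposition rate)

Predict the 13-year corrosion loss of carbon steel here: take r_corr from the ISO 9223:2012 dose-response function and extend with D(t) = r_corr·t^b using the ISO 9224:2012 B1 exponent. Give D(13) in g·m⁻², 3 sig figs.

D(13) = 2.00e+03 g·m⁻²

carbon steel: f(T) = +0.150·(T−10) [T≤10 °C] = -0.7500
  SO₂ term: 1.77·11.5^0.52·exp(0.02·82-0.7500) = 15.35
  Cl⁻ term: 0.102·208.6^0.62·exp(0.033·82+0.04·5.0) = 51.13
  sum: 15.35 + 51.13 → r_corr = 66.47 μm/a
Long-term exponent b (ISO 9224 Table 2, B1) = 0.523
  D(13) = 66.47 × 13^0.523 = 66.47 × 3.825 = 254.2 μm
  Mass loss = 254.2 μm × 7.85 g/cm³ = 1996 g·m⁻²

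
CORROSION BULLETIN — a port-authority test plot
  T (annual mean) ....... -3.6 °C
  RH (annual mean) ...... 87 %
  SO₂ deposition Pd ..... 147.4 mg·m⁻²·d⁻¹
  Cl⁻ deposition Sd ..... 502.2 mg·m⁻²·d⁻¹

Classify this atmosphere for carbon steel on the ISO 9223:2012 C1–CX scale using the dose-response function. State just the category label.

C5

carbon steel: T≤10 °C ⇒ hinge +0.150·(-3.6−10) = -2.0400
  sulphur-dioxide contribution → 17.59 μm/a
  chloride contribution → 73.7 μm/a
  total first-year rate 91.29 μm/a
Category bounds: 80…200 μm/a bracket r_corr ⇒ C5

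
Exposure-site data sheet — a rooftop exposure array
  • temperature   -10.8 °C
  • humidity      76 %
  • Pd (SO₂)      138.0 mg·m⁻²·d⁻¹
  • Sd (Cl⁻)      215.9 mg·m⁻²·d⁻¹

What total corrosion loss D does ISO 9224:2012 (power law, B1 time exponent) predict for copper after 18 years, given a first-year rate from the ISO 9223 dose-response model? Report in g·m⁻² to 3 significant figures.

D(18) = 32.1 g·m⁻²

copper: temperature factor f = +0.126·(-20.8) = -2.6208
  sulphur-dioxide contribution → 0.123 μm/a
  chloride contribution → 0.3975 μm/a
  total first-year rate 0.5205 μm/a
Long-term exponent b (ISO 9224 Table 2, B1) = 0.667
  D(18) = 0.5205 × 18^0.667 = 0.5205 × 6.875 = 3.578 μm
  Mass loss = 3.578 μm × 8.96 g/cm³ = 32.06 g·m⁻²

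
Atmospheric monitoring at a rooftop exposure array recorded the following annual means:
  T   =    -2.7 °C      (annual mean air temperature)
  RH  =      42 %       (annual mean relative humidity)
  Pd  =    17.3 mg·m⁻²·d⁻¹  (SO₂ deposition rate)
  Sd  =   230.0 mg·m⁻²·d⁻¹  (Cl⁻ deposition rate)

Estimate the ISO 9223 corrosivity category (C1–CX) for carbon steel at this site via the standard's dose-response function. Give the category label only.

carbon steel: f(T) = +0.150·(T−10) [T≤10 °C] = -1.9050
  Pd branch = 1.77·Pd^0.52·e^(0.02·RH+f) = 2.687 μm/a
  Cl⁻ term: 0.102·230.0^0.62·exp(0.033·42+0.04·-2.7) = 10.66
  sum: 2.687 + 10.66 → r_corr = 13.35 μm/a
ISO 9223 Table 2 (carbon steel): 1.3 < 13.4 ≤ 25 μm/a ⇒ C2

C2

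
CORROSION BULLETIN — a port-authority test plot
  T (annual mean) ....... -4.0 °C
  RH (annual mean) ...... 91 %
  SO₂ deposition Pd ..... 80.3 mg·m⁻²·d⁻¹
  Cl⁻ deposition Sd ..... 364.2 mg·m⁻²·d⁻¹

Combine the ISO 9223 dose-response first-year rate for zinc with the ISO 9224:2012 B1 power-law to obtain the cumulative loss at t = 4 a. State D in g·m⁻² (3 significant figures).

D(4) = 92.0 g·m⁻²

zinc: temperature factor f = +0.038·(-14.0) = -0.5320
  sulphur-dioxide contribution → 3.432 μm/a
  chloride contribution → 0.7439 μm/a
  total first-year rate 4.176 μm/a
Power-law: D(4) = r_corr · 4^0.813
  D(4) = 4.176 × 4^0.813 = 4.176 × 3.087 = 12.89 μm
  Mass loss = 12.89 μm × 7.14 g/cm³ = 92.03 g·m⁻²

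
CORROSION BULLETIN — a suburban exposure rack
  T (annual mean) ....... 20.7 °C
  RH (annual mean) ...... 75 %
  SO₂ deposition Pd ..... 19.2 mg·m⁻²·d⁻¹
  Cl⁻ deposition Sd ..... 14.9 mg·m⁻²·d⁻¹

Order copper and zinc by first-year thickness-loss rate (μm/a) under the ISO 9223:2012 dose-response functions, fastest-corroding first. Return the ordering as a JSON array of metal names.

copper: temperature factor f = -0.080·(10.7) = -0.8560
  Pd branch = 0.0053·Pd^0.26·e^(0.059·RH+f) = 0.4054 μm/a
  Cl⁻ term: 0.01025·14.9^0.27·exp(0.036·75+0.049·20.7) = 0.8721
  r_corr = 0.4054 + 0.8721 = 1.278 μm/a
zinc: f(T) = -0.071·(T−10) [T>10 °C] = -0.7597
  SO₂ term: 0.0129·19.2^0.44·exp(0.046·75-0.7597) = 0.6976
  Cl⁻ term: 0.0175·14.9^0.57·exp(0.008·75+0.085·20.7) = 0.8639
  r_corr = 0.6976 + 0.8639 = 1.562 μm/a
Ordering by μm/a: zinc (1.56) > copper (1.28)

["zinc", "copper"]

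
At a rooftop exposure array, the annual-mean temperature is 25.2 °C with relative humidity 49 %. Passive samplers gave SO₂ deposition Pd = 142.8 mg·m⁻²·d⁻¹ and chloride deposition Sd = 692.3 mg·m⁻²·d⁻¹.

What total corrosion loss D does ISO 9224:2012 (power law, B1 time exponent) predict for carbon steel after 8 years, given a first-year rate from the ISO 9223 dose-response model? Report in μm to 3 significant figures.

carbon steel: temperature factor f = -0.054·(15.2) = -0.8208
  sulphur-dioxide contribution → 27.39 μm/a
  chloride contribution → 81.21 μm/a
  ⇒ r_corr(carbon steel) = 108.6 μm/a
Long-term exponent b (ISO 9224 Table 2, B1) = 0.523
  D(8) = 108.6 × 8^0.523 = 108.6 × 2.967 = 322.2 μm

D(8) = 322 μm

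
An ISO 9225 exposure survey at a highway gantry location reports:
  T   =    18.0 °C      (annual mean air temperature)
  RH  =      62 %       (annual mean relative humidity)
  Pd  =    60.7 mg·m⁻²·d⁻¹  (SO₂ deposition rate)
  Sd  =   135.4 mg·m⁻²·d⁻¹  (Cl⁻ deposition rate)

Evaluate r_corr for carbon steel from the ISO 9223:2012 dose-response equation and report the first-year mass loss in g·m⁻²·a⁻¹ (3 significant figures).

carbon steel: T>10 °C ⇒ hinge -0.054·(18.0−10) = -0.4320
  SO₂ term: 1.77·60.7^0.52·exp(0.02·62-0.4320) = 33.58
  Sd branch = 0.102·Sd^0.62·e^(0.033·RH+0.04·T) = 34 μm/a
  r_corr = 33.58 + 34 = 67.58 μm/a
Convert to mass loss: 67.58 μm/a × 7.85 g/cm³ = 530.5 g·m⁻²·a⁻¹

r_corr = 531 g·m⁻²·a⁻¹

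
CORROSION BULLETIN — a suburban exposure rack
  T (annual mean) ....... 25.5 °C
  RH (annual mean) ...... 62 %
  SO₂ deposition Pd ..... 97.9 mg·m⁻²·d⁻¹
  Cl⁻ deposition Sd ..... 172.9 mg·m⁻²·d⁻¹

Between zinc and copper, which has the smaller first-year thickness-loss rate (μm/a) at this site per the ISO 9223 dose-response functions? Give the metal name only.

copper

zinc: T>10 °C ⇒ hinge -0.071·(25.5−10) = -1.1005
  Pd branch = 0.0129·Pd^0.44·e^(0.046·RH+f) = 0.5587 μm/a
  Cl⁻ term: 0.0175·172.9^0.57·exp(0.008·62+0.085·25.5) = 4.735
  r_corr = 0.5587 + 4.735 = 5.294 μm/a
copper: T>10 °C ⇒ hinge -0.080·(25.5−10) = -1.2400
  SO₂ term: 0.0053·97.9^0.26·exp(0.059·62-1.2400) = 0.1959
  Cl⁻ term: 0.01025·172.9^0.27·exp(0.036·62+0.049·25.5) = 1.339
  r_corr = 0.1959 + 1.339 = 1.535 μm/a
Ordering by μm/a: zinc (5.29) > copper (1.54)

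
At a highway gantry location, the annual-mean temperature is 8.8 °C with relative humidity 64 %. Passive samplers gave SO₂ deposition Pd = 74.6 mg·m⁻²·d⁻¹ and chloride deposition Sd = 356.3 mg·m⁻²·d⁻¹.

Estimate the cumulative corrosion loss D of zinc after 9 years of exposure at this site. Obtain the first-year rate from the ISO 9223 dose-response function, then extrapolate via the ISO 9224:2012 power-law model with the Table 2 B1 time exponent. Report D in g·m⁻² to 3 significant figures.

D(9) = 141 g·m⁻²

zinc: temperature factor f = +0.038·(-1.2) = -0.0456
  sulphur-dioxide contribution → 1.561 μm/a
  chloride contribution → 1.757 μm/a
  total first-year rate 3.318 μm/a
Long-term exponent b (ISO 9224 Table 2, B1) = 0.813
  D(9) = 3.318 × 9^0.813 = 3.318 × 5.968 = 19.8 μm
  Mass loss = 19.8 μm × 7.14 g/cm³ = 141.4 g·m⁻²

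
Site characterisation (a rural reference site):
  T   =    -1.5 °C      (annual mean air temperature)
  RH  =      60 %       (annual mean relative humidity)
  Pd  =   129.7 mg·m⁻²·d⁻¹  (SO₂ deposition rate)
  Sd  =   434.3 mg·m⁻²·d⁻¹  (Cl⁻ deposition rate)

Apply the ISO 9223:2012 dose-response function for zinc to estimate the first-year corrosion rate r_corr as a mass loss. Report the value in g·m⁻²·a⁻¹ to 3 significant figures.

zinc: f(T) = +0.038·(T−10) [T≤10 °C] = -0.4370
  sulphur-dioxide contribution → 1.12 μm/a
  chloride contribution → 0.7937 μm/a
  ⇒ r_corr(zinc) = 1.914 μm/a
Convert to mass loss: 1.914 μm/a × 7.14 g/cm³ = 13.66 g·m⁻²·a⁻¹

r_corr = 13.7 g·m⁻²·a⁻¹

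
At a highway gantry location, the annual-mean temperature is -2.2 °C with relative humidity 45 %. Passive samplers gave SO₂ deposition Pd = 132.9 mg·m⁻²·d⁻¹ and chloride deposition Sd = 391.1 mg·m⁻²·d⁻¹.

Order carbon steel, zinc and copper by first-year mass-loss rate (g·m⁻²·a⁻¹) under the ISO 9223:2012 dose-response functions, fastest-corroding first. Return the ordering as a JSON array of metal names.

carbon steel: temperature factor f = +0.150·(-12.2) = -1.8300
  sulphur-dioxide contribution → 8.878 μm/a
  chloride contribution → 16.69 μm/a
  ⇒ r_corr(carbon steel) = 25.57 μm/a
  mass loss = 25.57 μm/a × 7.85 g/cm³ = 200.7 g·m⁻²·a⁻¹
zinc: f(T) = +0.038·(T−10) [T≤10 °C] = -0.4636
  sulphur-dioxide contribution → 0.5528 μm/a
  chloride contribution → 0.6248 μm/a
  ⇒ r_corr(zinc) = 1.178 μm/a
  mass loss = 1.178 μm/a × 7.14 g/cm³ = 8.409 g·m⁻²·a⁻¹
copper: f(T) = +0.126·(T−10) [T≤10 °C] = -1.5372
  sulphur-dioxide contribution → 0.05779 μm/a
  chloride contribution → 0.233 μm/a
  ⇒ r_corr(copper) = 0.2908 μm/a
  mass loss = 0.2908 μm/a × 8.96 g/cm³ = 2.606 g·m⁻²·a⁻¹
Ordering by g·m⁻²·a⁻¹: carbon steel (201) > zinc (8.41) > copper (2.61)

["carbon steel", "zinc", "copper"]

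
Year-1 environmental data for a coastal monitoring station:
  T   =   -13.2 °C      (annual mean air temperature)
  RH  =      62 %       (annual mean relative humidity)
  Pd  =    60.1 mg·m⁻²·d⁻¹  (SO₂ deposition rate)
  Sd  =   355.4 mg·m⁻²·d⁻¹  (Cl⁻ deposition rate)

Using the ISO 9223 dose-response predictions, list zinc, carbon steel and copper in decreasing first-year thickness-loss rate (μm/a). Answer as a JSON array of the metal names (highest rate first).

["carbon steel", "zinc", "copper"]

zinc: f(T) = +0.038·(T−10) [T≤10 °C] = -0.8816
  SO₂ term: 0.0129·60.1^0.44·exp(0.046·62-0.8816) = 0.5611
  Cl⁻ term: 0.0175·355.4^0.57·exp(0.008·62+0.085·-13.2) = 0.2661
  sum: 0.5611 + 0.2661 → r_corr = 0.8272 μm/a
carbon steel: f(T) = +0.150·(T−10) [T≤10 °C] = -3.4800
  Pd branch = 1.77·Pd^0.52·e^(0.02·RH+f) = 1.586 μm/a
  Cl⁻ term: 0.102·355.4^0.62·exp(0.033·62+0.04·-13.2) = 17.75
  r_corr = 1.586 + 17.75 = 19.34 μm/a
copper: temperature factor f = +0.126·(-23.2) = -2.9232
  Pd branch = 0.0053·Pd^0.26·e^(0.059·RH+f) = 0.03206 μm/a
  Sd branch = 0.01025·Sd^0.27·e^(0.036·RH+0.049·T) = 0.2443 μm/a
  r_corr = 0.03206 + 0.2443 = 0.2763 μm/a
Ordering by μm/a: carbon steel (19.3) > zinc (0.827) > copper (0.276)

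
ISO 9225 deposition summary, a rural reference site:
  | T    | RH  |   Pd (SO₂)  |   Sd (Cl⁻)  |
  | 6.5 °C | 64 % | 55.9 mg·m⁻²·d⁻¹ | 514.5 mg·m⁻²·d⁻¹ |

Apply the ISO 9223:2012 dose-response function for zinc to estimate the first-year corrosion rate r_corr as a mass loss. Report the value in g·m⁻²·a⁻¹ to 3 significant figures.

zinc: T≤10 °C ⇒ hinge +0.038·(6.5−10) = -0.1330
  Pd branch = 0.0129·Pd^0.44·e^(0.046·RH+f) = 1.26 μm/a
  Cl⁻ term: 0.0175·514.5^0.57·exp(0.008·64+0.085·6.5) = 1.782
  r_corr = 1.26 + 1.782 = 3.041 μm/a
Convert to mass loss: 3.041 μm/a × 7.14 g/cm³ = 21.72 g·m⁻²·a⁻¹

r_corr = 21.7 g·m⁻²·a⁻¹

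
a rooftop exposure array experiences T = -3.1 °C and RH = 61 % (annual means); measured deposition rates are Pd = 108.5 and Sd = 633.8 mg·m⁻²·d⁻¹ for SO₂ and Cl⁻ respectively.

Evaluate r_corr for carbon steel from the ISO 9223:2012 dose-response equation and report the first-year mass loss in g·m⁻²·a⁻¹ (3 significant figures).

r_corr = 365 g·m⁻²·a⁻¹

carbon steel: temperature factor f = +0.150·(-13.1) = -1.9650
  sulphur-dioxide contribution → 9.613 μm/a
  chloride contribution → 36.83 μm/a
  total first-year rate 46.44 μm/a
Convert to mass loss: 46.44 μm/a × 7.85 g/cm³ = 364.6 g·m⁻²·a⁻¹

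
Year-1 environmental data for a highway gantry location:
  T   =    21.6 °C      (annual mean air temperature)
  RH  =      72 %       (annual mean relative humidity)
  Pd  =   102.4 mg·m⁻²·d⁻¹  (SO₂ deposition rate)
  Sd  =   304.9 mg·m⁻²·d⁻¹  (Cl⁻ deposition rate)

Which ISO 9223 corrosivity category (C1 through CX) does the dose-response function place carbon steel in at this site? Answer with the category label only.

carbon steel: temperature factor f = -0.054·(11.6) = -0.6264
  sulphur-dioxide contribution → 44.33 μm/a
  chloride contribution → 90.34 μm/a
  total first-year rate 134.7 μm/a
Category bounds: 80…200 μm/a bracket r_corr ⇒ C5

C5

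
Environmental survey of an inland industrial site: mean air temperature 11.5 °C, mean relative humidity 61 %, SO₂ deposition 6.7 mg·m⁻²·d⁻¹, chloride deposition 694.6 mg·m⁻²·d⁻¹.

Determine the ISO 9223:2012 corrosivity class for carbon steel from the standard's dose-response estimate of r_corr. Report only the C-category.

carbon steel: temperature factor f = -0.054·(1.5) = -0.0810
  sulphur-dioxide contribution → 14.87 μm/a
  chloride contribution → 69.9 μm/a
  ⇒ r_corr(carbon steel) = 84.77 μm/a
ISO 9223 Table 2 (carbon steel): 80 < 84.8 ≤ 200 μm/a ⇒ C5

C5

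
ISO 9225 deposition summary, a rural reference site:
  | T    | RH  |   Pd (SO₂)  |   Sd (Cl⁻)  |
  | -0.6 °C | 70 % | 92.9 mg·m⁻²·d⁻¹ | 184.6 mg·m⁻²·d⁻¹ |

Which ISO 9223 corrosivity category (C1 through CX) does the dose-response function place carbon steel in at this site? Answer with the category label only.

C3

carbon steel: temperature factor f = +0.150·(-10.6) = -1.5900
  sulphur-dioxide contribution → 15.45 μm/a
  chloride contribution → 25.5 μm/a
  ⇒ r_corr(carbon steel) = 40.94 μm/a
ISO 9223 Table 2 (carbon steel): 25 < 40.9 ≤ 50 μm/a ⇒ C3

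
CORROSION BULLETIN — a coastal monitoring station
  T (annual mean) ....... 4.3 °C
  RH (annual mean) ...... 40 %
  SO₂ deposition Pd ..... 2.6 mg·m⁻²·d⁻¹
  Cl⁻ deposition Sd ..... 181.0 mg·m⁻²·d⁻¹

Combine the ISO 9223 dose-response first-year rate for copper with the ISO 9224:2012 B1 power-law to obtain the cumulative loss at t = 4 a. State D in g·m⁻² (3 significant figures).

copper: temperature factor f = +0.126·(-5.7) = -0.7182
  Pd branch = 0.0053·Pd^0.26·e^(0.059·RH+f) = 0.03509 μm/a
  Sd branch = 0.01025·Sd^0.27·e^(0.036·RH+0.049·T) = 0.2174 μm/a
  sum: 0.03509 + 0.2174 → r_corr = 0.2525 μm/a
Power-law: D(4) = r_corr · 4^0.667
  D(4) = 0.2525 × 4^0.667 = 0.2525 × 2.521 = 0.6364 μm
  Mass loss = 0.6364 μm × 8.96 g/cm³ = 5.702 g·m⁻²

D(4) = 5.70 g·m⁻²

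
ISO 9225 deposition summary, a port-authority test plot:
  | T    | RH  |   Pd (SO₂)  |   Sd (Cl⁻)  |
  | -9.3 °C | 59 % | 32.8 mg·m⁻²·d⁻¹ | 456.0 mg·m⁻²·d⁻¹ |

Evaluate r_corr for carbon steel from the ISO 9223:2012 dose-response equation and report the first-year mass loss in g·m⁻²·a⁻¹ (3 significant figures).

carbon steel: temperature factor f = +0.150·(-19.3) = -2.8950
  SO₂ term: 1.77·32.8^0.52·exp(0.02·59-2.8950) = 1.956
  Cl⁻ term: 0.102·456.0^0.62·exp(0.033·59+0.04·-9.3) = 21.94
  sum: 1.956 + 21.94 → r_corr = 23.89 μm/a
Convert to mass loss: 23.89 μm/a × 7.85 g/cm³ = 187.6 g·m⁻²·a⁻¹

r_corr = 188 g·m⁻²·a⁻¹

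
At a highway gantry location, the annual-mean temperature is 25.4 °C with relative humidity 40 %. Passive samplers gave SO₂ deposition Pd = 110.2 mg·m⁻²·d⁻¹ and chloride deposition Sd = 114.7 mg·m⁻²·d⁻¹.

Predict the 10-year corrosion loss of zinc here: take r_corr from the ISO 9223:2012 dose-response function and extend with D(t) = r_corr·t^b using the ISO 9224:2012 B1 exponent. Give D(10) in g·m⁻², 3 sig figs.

D(10) = 155 g·m⁻²

zinc: temperature factor f = -0.071·(15.4) = -1.0934
  Pd branch = 0.0129·Pd^0.44·e^(0.046·RH+f) = 0.2155 μm/a
  Cl⁻ term: 0.0175·114.7^0.57·exp(0.008·40+0.085·25.4) = 3.116
  r_corr = 0.2155 + 3.116 = 3.332 μm/a
ISO 9224: D(t) = r_corr · t^b with b = 0.813 (zinc, B1)
  D(10) = 3.332 × 10^0.813 = 3.332 × 6.501 = 21.66 μm
  Mass loss = 21.66 μm × 7.14 g/cm³ = 154.6 g·m⁻²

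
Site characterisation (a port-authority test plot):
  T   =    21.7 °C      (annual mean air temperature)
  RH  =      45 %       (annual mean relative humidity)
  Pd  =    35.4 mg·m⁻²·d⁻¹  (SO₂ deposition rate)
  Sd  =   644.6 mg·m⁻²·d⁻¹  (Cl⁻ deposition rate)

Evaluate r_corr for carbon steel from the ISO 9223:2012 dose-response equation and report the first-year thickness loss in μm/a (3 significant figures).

r_corr = 74.0 μm/a

carbon steel: T>10 °C ⇒ hinge -0.054·(21.7−10) = -0.6318
  SO₂ term: 1.77·35.4^0.52·exp(0.02·45-0.6318) = 14.79
  Sd branch = 0.102·Sd^0.62·e^(0.033·RH+0.04·T) = 59.19 μm/a
  sum: 14.79 + 59.19 → r_corr = 73.98 μm/a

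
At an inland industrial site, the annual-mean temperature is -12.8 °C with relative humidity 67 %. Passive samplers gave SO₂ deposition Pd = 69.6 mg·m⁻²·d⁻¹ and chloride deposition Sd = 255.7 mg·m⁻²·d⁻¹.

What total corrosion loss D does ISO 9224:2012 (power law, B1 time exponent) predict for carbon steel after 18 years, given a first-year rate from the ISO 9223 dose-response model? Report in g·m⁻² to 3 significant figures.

carbon steel: f(T) = +0.150·(T−10) [T≤10 °C] = -3.4200
  Pd branch = 1.77·Pd^0.52·e^(0.02·RH+f) = 2.008 μm/a
  Sd branch = 0.102·Sd^0.62·e^(0.033·RH+0.04·T) = 17.35 μm/a
  sum: 2.008 + 17.35 → r_corr = 19.36 μm/a
ISO 9224: D(t) = r_corr · t^b with b = 0.523 (carbon steel, B1)
  D(18) = 19.36 × 18^0.523 = 19.36 × 4.534 = 87.77 μm
  Mass loss = 87.77 μm × 7.85 g/cm³ = 689 g·m⁻²

D(18) = 689 g·m⁻²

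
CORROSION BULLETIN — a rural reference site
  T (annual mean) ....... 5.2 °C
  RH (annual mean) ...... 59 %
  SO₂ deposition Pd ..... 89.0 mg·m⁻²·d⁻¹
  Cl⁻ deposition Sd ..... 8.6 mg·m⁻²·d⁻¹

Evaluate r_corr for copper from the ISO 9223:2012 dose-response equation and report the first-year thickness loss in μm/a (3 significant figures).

r_corr = 0.500 μm/a

copper: temperature factor f = +0.126·(-4.8) = -0.6048
  Pd branch = 0.0053·Pd^0.26·e^(0.059·RH+f) = 0.3022 μm/a
  Sd branch = 0.01025·Sd^0.27·e^(0.036·RH+0.049·T) = 0.1978 μm/a
  sum: 0.3022 + 0.1978 → r_corr = 0.4999 μm/a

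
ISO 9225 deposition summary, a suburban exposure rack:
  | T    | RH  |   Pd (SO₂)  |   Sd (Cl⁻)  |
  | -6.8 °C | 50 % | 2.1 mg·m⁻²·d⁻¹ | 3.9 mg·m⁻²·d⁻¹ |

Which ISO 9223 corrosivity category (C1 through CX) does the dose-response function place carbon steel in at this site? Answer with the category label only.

C2

carbon steel: T≤10 °C ⇒ hinge +0.150·(-6.8−10) = -2.5200
  SO₂ term: 1.77·2.1^0.52·exp(0.02·50-2.5200) = 0.5694
  Sd branch = 0.102·Sd^0.62·e^(0.033·RH+0.04·T) = 0.9408 μm/a
  r_corr = 0.5694 + 0.9408 = 1.51 μm/a
1.51 μm/a falls in (1.3, 25] for carbon steel → category C2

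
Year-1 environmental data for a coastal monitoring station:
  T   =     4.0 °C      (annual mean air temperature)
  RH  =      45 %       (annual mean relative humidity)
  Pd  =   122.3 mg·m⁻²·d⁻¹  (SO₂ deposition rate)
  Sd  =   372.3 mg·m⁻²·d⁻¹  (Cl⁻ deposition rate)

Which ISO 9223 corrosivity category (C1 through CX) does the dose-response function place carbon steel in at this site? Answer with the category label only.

carbon steel: temperature factor f = +0.150·(-6.0) = -0.9000
  SO₂ term: 1.77·122.3^0.52·exp(0.02·45-0.9000) = 21.55
  Sd branch = 0.102·Sd^0.62·e^(0.033·RH+0.04·T) = 20.75 μm/a
  r_corr = 21.55 + 20.75 = 42.3 μm/a
ISO 9223 Table 2 (carbon steel): 25 < 42.3 ≤ 50 μm/a ⇒ C3

C3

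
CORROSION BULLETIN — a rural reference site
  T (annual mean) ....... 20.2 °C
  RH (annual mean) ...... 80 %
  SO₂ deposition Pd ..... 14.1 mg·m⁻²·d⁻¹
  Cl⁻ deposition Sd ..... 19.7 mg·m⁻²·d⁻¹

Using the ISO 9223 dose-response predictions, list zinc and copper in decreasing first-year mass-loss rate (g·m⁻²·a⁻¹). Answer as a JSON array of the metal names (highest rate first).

zinc: f(T) = -0.071·(T−10) [T>10 °C] = -0.7242
  Pd branch = 0.0129·Pd^0.44·e^(0.046·RH+f) = 0.7942 μm/a
  Sd branch = 0.0175·Sd^0.57·e^(0.008·RH+0.085·T) = 1.01 μm/a
  r_corr = 0.7942 + 1.01 = 1.805 μm/a
  mass loss = 1.805 μm/a × 7.14 g/cm³ = 12.89 g·m⁻²·a⁻¹
copper: T>10 °C ⇒ hinge -0.080·(20.2−10) = -0.8160
  Pd branch = 0.0053·Pd^0.26·e^(0.059·RH+f) = 0.5231 μm/a
  Cl⁻ term: 0.01025·19.7^0.27·exp(0.036·80+0.049·20.2) = 1.099
  r_corr = 0.5231 + 1.099 = 1.622 μm/a
  mass loss = 1.622 μm/a × 8.96 g/cm³ = 14.53 g·m⁻²·a⁻¹
Ordering by g·m⁻²·a⁻¹: copper (14.5) > zinc (12.9)

["copper", "zinc"]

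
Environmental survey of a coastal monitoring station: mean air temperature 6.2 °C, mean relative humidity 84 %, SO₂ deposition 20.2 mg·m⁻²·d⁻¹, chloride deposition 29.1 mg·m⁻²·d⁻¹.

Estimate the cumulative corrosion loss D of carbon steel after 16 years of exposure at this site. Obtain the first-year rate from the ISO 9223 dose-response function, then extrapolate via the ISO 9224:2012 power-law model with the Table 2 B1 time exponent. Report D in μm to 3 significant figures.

D(16) = 181 μm

carbon steel: f(T) = +0.150·(T−10) [T≤10 °C] = -0.5700
  sulphur-dioxide contribution → 25.63 μm/a
  chloride contribution → 16.9 μm/a
  ⇒ r_corr(carbon steel) = 42.53 μm/a
ISO 9224: D(t) = r_corr · t^b with b = 0.523 (carbon steel, B1)
  D(16) = 42.53 × 16^0.523 = 42.53 × 4.263 = 181.3 μm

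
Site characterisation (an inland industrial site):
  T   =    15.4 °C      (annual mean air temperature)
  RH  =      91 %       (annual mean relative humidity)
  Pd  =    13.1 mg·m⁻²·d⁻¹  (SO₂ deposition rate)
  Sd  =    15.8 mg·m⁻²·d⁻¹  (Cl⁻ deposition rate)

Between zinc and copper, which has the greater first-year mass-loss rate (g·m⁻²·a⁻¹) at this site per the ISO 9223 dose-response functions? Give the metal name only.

copper

zinc: T>10 °C ⇒ hinge -0.071·(15.4−10) = -0.3834
  sulphur-dioxide contribution → 1.793 μm/a
  chloride contribution → 0.647 μm/a
  ⇒ r_corr(zinc) = 2.44 μm/a
  mass loss = 2.44 μm/a × 7.14 g/cm³ = 17.42 g·m⁻²·a⁻¹
copper: f(T) = -0.080·(T−10) [T>10 °C] = -0.4320
  sulphur-dioxide contribution → 1.442 μm/a
  chloride contribution → 1.216 μm/a
  total first-year rate 2.657 μm/a
  mass loss = 2.657 μm/a × 8.96 g/cm³ = 23.81 g·m⁻²·a⁻¹
Ordering by g·m⁻²·a⁻¹: copper (23.8) > zinc (17.4)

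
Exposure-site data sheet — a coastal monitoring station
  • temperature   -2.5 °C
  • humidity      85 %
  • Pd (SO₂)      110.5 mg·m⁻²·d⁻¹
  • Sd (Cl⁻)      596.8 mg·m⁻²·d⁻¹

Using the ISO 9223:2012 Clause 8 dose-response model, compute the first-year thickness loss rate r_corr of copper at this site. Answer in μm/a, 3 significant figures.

r_corr = 1.65 μm/a

copper: temperature factor f = +0.126·(-12.5) = -1.5750
  sulphur-dioxide contribution → 0.5617 μm/a
  chloride contribution → 1.086 μm/a
  ⇒ r_corr(copper) = 1.648 μm/a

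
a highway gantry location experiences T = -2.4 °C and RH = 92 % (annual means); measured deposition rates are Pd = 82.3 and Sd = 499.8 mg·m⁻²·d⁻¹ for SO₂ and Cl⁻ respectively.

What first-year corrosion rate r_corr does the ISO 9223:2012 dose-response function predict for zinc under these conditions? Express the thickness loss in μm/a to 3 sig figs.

zinc: f(T) = +0.038·(T−10) [T≤10 °C] = -0.4712
  sulphur-dioxide contribution → 3.861 μm/a
  chloride contribution → 1.029 μm/a
  total first-year rate 4.89 μm/a

r_corr = 4.89 μm/a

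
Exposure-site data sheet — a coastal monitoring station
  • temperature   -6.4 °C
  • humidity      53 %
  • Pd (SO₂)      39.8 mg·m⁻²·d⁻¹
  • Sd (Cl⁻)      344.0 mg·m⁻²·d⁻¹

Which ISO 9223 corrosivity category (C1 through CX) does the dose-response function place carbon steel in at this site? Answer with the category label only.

C2

carbon steel: temperature factor f = +0.150·(-16.4) = -2.4600
  Pd branch = 1.77·Pd^0.52·e^(0.02·RH+f) = 2.964 μm/a
  Cl⁻ term: 0.102·344.0^0.62·exp(0.033·53+0.04·-6.4) = 16.97
  sum: 2.964 + 16.97 → r_corr = 19.93 μm/a
ISO 9223 Table 2 (carbon steel): 1.3 < 19.9 ≤ 25 μm/a ⇒ C2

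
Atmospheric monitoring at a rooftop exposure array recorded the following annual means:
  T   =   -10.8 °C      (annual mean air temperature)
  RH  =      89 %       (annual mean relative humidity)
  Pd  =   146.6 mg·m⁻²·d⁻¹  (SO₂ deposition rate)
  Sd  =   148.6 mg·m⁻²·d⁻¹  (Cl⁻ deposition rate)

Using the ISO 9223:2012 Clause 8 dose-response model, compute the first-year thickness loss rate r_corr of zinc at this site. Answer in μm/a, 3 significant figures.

r_corr = 3.40 μm/a

zinc: T≤10 °C ⇒ hinge +0.038·(-10.8−10) = -0.7904
  sulphur-dioxide contribution → 3.151 μm/a
  chloride contribution → 0.2464 μm/a
  ⇒ r_corr(zinc) = 3.397 μm/a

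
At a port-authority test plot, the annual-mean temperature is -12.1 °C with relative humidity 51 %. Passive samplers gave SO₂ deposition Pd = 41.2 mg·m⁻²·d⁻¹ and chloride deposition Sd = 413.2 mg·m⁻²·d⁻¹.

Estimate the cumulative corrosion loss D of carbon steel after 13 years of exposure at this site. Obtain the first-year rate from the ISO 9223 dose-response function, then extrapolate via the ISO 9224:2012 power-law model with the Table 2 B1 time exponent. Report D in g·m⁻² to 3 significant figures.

carbon steel: f(T) = +0.150·(T−10) [T≤10 °C] = -3.3150
  sulphur-dioxide contribution → 1.233 μm/a
  chloride contribution → 14.17 μm/a
  total first-year rate 15.4 μm/a
ISO 9224: D(t) = r_corr · t^b with b = 0.523 (carbon steel, B1)
  D(13) = 15.4 × 13^0.523 = 15.4 × 3.825 = 58.91 μm
  Mass loss = 58.91 μm × 7.85 g/cm³ = 462.4 g·m⁻²

D(13) = 462 g·m⁻²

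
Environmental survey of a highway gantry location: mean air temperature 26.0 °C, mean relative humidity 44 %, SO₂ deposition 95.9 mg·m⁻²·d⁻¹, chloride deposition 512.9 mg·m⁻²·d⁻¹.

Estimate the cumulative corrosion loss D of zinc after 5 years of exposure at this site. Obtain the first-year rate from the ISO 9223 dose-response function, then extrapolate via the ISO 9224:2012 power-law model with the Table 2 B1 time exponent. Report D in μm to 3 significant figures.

D(5) = 30.3 μm

zinc: T>10 °C ⇒ hinge -0.071·(26.0−10) = -1.1360
  SO₂ term: 0.0129·95.9^0.44·exp(0.046·44-1.1360) = 0.2335
  Cl⁻ term: 0.0175·512.9^0.57·exp(0.008·44+0.085·26.0) = 7.951
  r_corr = 0.2335 + 7.951 = 8.184 μm/a
Long-term exponent b (ISO 9224 Table 2, B1) = 0.813
  D(5) = 8.184 × 5^0.813 = 8.184 × 3.701 = 30.29 μm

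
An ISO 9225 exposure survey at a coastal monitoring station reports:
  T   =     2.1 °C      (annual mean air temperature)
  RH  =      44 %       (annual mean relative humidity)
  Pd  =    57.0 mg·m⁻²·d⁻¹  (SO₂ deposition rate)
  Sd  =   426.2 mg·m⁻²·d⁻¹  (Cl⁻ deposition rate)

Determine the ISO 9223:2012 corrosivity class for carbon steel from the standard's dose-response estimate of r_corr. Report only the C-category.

carbon steel: temperature factor f = +0.150·(-7.9) = -1.1850
  SO₂ term: 1.77·57.0^0.52·exp(0.02·44-1.1850) = 10.68
  Sd branch = 0.102·Sd^0.62·e^(0.033·RH+0.04·T) = 20.23 μm/a
  r_corr = 10.68 + 20.23 = 30.91 μm/a
Category bounds: 25…50 μm/a bracket r_corr ⇒ C3

C3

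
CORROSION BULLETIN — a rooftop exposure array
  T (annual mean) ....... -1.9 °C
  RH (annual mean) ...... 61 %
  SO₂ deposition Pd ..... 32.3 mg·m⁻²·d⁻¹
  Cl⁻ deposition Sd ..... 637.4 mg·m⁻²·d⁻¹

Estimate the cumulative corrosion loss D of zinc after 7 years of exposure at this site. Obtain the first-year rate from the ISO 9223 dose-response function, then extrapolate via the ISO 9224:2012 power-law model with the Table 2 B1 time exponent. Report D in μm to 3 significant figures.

D(7) = 7.73 μm

zinc: T≤10 °C ⇒ hinge +0.038·(-1.9−10) = -0.4522
  Pd branch = 0.0129·Pd^0.44·e^(0.046·RH+f) = 0.6264 μm/a
  Cl⁻ term: 0.0175·637.4^0.57·exp(0.008·61+0.085·-1.9) = 0.9624
  sum: 0.6264 + 0.9624 → r_corr = 1.589 μm/a
Power-law: D(7) = r_corr · 7^0.813
  D(7) = 1.589 × 7^0.813 = 1.589 × 4.865 = 7.729 μm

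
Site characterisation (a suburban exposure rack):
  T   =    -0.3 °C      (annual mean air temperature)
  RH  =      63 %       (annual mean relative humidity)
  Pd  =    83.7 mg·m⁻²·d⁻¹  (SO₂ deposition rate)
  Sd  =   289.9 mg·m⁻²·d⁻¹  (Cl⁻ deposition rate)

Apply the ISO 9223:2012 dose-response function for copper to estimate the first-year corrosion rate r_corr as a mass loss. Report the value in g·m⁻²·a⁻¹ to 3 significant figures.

r_corr = 5.73 g·m⁻²·a⁻¹

copper: temperature factor f = +0.126·(-10.3) = -1.2978
  SO₂ term: 0.0053·83.7^0.26·exp(0.059·63-1.2978) = 0.1883
  Cl⁻ term: 0.01025·289.9^0.27·exp(0.036·63+0.049·-0.3) = 0.4509
  sum: 0.1883 + 0.4509 → r_corr = 0.6392 μm/a
Convert to mass loss: 0.6392 μm/a × 8.96 g/cm³ = 5.728 g·m⁻²·a⁻¹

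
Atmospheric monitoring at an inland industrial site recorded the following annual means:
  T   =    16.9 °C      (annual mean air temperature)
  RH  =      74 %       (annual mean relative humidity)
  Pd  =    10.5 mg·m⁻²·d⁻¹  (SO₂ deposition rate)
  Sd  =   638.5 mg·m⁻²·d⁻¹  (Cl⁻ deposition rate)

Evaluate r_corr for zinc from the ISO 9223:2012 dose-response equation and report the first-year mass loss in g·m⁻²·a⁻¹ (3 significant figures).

r_corr = 42.5 g·m⁻²·a⁻¹

zinc: temperature factor f = -0.071·(6.9) = -0.4899
  sulphur-dioxide contribution → 0.6691 μm/a
  chloride contribution → 5.284 μm/a
  total first-year rate 5.953 μm/a
Convert to mass loss: 5.953 μm/a × 7.14 g/cm³ = 42.5 g·m⁻²·a⁻¹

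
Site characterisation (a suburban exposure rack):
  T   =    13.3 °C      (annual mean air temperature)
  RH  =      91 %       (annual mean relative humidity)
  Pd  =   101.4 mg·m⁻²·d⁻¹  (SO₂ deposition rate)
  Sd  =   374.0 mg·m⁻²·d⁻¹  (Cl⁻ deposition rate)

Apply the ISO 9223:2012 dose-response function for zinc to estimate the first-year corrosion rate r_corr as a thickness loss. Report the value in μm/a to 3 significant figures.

zinc: f(T) = -0.071·(T−10) [T>10 °C] = -0.2343
  Pd branch = 0.0129·Pd^0.44·e^(0.046·RH+f) = 5.122 μm/a
  Cl⁻ term: 0.0175·374.0^0.57·exp(0.008·91+0.085·13.3) = 3.286
  r_corr = 5.122 + 3.286 = 8.408 μm/a

r_corr = 8.41 μm/a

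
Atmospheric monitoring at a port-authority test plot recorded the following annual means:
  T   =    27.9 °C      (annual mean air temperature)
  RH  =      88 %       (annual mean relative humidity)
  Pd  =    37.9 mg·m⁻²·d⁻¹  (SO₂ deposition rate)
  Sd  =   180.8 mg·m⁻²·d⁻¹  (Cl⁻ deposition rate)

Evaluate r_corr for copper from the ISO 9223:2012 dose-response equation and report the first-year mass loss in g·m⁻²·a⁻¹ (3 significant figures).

copper: f(T) = -0.080·(T−10) [T>10 °C] = -1.4320
  Pd branch = 0.0053·Pd^0.26·e^(0.059·RH+f) = 0.5857 μm/a
  Sd branch = 0.01025·Sd^0.27·e^(0.036·RH+0.049·T) = 3.888 μm/a
  sum: 0.5857 + 3.888 → r_corr = 4.474 μm/a
Convert to mass loss: 4.474 μm/a × 8.96 g/cm³ = 40.09 g·m⁻²·a⁻¹

r_corr = 40.1 g·m⁻²·a⁻¹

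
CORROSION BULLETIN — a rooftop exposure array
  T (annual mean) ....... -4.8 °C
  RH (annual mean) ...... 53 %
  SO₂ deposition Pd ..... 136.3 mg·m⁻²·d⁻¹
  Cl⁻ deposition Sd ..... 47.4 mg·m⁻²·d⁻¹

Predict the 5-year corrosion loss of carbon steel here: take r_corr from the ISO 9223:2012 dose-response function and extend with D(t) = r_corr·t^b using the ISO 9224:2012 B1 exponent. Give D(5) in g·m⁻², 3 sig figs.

carbon steel: temperature factor f = +0.150·(-14.8) = -2.2200
  Pd branch = 1.77·Pd^0.52·e^(0.02·RH+f) = 7.147 μm/a
  Cl⁻ term: 0.102·47.4^0.62·exp(0.033·53+0.04·-4.8) = 5.294
  sum: 7.147 + 5.294 → r_corr = 12.44 μm/a
Power-law: D(5) = r_corr · 5^0.523
  D(5) = 12.44 × 5^0.523 = 12.44 × 2.32 = 28.87 μm
  Mass loss = 28.87 μm × 7.85 g/cm³ = 226.6 g·m⁻²

D(5) = 227 g·m⁻²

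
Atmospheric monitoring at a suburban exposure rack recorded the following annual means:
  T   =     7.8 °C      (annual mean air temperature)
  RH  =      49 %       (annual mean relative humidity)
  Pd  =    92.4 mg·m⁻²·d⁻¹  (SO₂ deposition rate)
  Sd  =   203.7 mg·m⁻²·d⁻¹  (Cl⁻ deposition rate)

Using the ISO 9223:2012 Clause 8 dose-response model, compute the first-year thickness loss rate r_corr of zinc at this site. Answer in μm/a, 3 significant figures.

zinc: temperature factor f = +0.038·(-2.2) = -0.0836
  SO₂ term: 0.0129·92.4^0.44·exp(0.046·49-0.0836) = 0.8281
  Sd branch = 0.0175·Sd^0.57·e^(0.008·RH+0.085·T) = 1.041 μm/a
  sum: 0.8281 + 1.041 → r_corr = 1.869 μm/a

r_corr = 1.87 μm/a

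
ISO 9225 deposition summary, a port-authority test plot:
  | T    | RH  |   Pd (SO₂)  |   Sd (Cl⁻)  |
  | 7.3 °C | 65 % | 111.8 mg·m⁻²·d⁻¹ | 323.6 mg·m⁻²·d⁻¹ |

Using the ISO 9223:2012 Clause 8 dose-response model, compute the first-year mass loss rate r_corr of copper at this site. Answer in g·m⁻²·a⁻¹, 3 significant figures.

copper: f(T) = +0.126·(T−10) [T≤10 °C] = -0.3402
  Pd branch = 0.0053·Pd^0.26·e^(0.059·RH+f) = 0.5952 μm/a
  Sd branch = 0.01025·Sd^0.27·e^(0.036·RH+0.049·T) = 0.7245 μm/a
  r_corr = 0.5952 + 0.7245 = 1.32 μm/a
Convert to mass loss: 1.32 μm/a × 8.96 g/cm³ = 11.82 g·m⁻²·a⁻¹

r_corr = 11.8 g·m⁻²·a⁻¹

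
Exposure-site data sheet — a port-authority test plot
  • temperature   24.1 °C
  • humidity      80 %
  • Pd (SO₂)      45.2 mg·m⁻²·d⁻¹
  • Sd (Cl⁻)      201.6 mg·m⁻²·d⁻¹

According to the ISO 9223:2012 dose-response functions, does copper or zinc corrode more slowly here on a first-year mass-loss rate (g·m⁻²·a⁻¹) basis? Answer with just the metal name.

copper

copper: temperature factor f = -0.080·(14.1) = -1.1280
  Pd branch = 0.0053·Pd^0.26·e^(0.059·RH+f) = 0.5183 μm/a
  Cl⁻ term: 0.01025·201.6^0.27·exp(0.036·80+0.049·24.1) = 2.492
  sum: 0.5183 + 2.492 → r_corr = 3.01 μm/a
  mass loss = 3.01 μm/a × 8.96 g/cm³ = 26.97 g·m⁻²·a⁻¹
zinc: temperature factor f = -0.071·(14.1) = -1.0011
  SO₂ term: 0.0129·45.2^0.44·exp(0.046·80-1.0011) = 1.005
  Sd branch = 0.0175·Sd^0.57·e^(0.008·RH+0.085·T) = 5.299 μm/a
  r_corr = 1.005 + 5.299 = 6.304 μm/a
  mass loss = 6.304 μm/a × 7.14 g/cm³ = 45.01 g·m⁻²·a⁻¹
Ordering by g·m⁻²·a⁻¹: zinc (45) > copper (27)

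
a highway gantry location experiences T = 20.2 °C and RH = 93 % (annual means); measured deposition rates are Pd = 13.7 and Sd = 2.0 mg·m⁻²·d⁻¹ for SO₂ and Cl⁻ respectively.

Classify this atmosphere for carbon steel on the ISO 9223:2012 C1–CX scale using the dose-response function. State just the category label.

C3

carbon steel: temperature factor f = -0.054·(10.2) = -0.5508
  sulphur-dioxide contribution → 25.57 μm/a
  chloride contribution → 7.568 μm/a
  total first-year rate 33.13 μm/a
33.1 μm/a falls in (25, 50] for carbon steel → category C3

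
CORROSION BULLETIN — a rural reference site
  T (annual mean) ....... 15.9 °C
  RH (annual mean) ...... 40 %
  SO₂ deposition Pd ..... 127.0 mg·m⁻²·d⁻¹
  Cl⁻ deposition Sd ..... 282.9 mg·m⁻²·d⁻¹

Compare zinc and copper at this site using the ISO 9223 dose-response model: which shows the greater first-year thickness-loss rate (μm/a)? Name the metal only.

zinc

zinc: f(T) = -0.071·(T−10) [T>10 °C] = -0.4189
  SO₂ term: 0.0129·127.0^0.44·exp(0.046·40-0.4189) = 0.4502
  Cl⁻ term: 0.0175·282.9^0.57·exp(0.008·40+0.085·15.9) = 2.325
  r_corr = 0.4502 + 2.325 = 2.775 μm/a
copper: f(T) = -0.080·(T−10) [T>10 °C] = -0.4720
  SO₂ term: 0.0053·127.0^0.26·exp(0.059·40-0.4720) = 0.1234
  Cl⁻ term: 0.01025·282.9^0.27·exp(0.036·40+0.049·15.9) = 0.4329
  r_corr = 0.1234 + 0.4329 = 0.5563 μm/a
Ordering by μm/a: zinc (2.78) > copper (0.556)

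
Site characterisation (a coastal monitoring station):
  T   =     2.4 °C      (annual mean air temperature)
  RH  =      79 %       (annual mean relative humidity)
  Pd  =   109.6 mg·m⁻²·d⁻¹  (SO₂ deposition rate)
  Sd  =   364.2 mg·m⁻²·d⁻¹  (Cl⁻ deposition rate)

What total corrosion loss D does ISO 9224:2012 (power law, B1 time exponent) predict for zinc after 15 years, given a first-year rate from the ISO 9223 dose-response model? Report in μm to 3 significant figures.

zinc: temperature factor f = +0.038·(-7.6) = -0.2888
  sulphur-dioxide contribution → 2.89 μm/a
  chloride contribution → 1.164 μm/a
  ⇒ r_corr(zinc) = 4.054 μm/a
Power-law: D(15) = r_corr · 15^0.813
  D(15) = 4.054 × 15^0.813 = 4.054 × 9.04 = 36.65 μm

D(15) = 36.7 μm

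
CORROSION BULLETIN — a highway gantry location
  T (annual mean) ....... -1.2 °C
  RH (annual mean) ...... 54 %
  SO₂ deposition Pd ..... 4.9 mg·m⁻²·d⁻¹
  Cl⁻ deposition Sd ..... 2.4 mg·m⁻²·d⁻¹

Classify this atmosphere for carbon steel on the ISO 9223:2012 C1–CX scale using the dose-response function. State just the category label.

C2

carbon steel: T≤10 °C ⇒ hinge +0.150·(-1.2−10) = -1.6800
  sulphur-dioxide contribution → 2.22 μm/a
  chloride contribution → 0.994 μm/a
  total first-year rate 3.214 μm/a
Category bounds: 1.3…25 μm/a bracket r_corr ⇒ C2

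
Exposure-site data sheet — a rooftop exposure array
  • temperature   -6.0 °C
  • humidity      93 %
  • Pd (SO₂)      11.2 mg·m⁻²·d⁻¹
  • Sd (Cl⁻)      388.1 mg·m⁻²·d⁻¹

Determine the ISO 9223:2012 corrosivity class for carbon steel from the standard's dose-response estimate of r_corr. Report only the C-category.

C4

carbon steel: T≤10 °C ⇒ hinge +0.150·(-6.0−10) = -2.4000
  SO₂ term: 1.77·11.2^0.52·exp(0.02·93-2.4000) = 3.623
  Cl⁻ term: 0.102·388.1^0.62·exp(0.033·93+0.04·-6.0) = 69.56
  sum: 3.623 + 69.56 → r_corr = 73.18 μm/a
Category bounds: 50…80 μm/a bracket r_corr ⇒ C4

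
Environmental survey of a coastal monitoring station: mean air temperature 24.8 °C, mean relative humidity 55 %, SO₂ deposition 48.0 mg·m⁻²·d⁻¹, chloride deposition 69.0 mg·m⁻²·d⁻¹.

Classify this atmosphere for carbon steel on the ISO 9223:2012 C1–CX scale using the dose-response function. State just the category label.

carbon steel: f(T) = -0.054·(T−10) [T>10 °C] = -0.7992
  SO₂ term: 1.77·48.0^0.52·exp(0.02·55-0.7992) = 17.9
  Cl⁻ term: 0.102·69.0^0.62·exp(0.033·55+0.04·24.8) = 23.32
  r_corr = 17.9 + 23.32 = 41.22 μm/a
ISO 9223 Table 2 (carbon steel): 25 < 41.2 ≤ 50 μm/a ⇒ C3

C3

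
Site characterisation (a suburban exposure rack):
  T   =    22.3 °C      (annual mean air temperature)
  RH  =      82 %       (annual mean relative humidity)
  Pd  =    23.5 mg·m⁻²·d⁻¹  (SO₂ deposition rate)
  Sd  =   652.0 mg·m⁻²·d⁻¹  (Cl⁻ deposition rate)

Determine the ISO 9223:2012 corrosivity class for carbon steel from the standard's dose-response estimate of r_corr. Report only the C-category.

CX

carbon steel: f(T) = -0.054·(T−10) [T>10 °C] = -0.6642
  Pd branch = 1.77·Pd^0.52·e^(0.02·RH+f) = 24.25 μm/a
  Cl⁻ term: 0.102·652.0^0.62·exp(0.033·82+0.04·22.3) = 207
  sum: 24.25 + 207 → r_corr = 231.3 μm/a
Category bounds: 200…700 μm/a bracket r_corr ⇒ CX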